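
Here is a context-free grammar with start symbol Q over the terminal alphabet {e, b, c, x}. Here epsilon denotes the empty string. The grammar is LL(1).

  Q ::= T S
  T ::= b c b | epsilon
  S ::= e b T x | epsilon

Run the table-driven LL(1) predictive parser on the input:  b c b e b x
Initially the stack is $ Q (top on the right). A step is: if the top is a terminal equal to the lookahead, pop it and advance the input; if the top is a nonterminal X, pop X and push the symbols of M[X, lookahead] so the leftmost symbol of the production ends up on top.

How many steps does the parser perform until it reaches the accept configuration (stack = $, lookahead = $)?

      Stack      Input          Action
   1  $ Q        b c b e b x $  expand Q ::= T S
   2  $ S T      b c b e b x $  expand T ::= b c b
   3  $ S b c b  b c b e b x $  match b
   4  $ S b c    c b e b x $    match c
   5  $ S b      b e b x $      match b
   6  $ S        e b x $        expand S ::= e b T x
   7  $ x T b e  e b x $        match e
   8  $ x T b    b x $          match b
   9  $ x T      x $            expand T ::= epsilon
  10  $ x        x $            match x
Accept reached after 10 steps.

10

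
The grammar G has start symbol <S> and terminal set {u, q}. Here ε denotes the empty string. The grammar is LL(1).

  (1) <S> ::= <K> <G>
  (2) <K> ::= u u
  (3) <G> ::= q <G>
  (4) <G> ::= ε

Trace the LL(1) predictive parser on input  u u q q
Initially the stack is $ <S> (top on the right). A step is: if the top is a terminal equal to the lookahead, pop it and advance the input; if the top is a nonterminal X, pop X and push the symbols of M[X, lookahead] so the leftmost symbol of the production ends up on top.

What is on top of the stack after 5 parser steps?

     Stack      Input      Action
  1  $ <S>      u u q q $  expand <S> ::= <K> <G>
  2  $ <G> <K>  u u q q $  expand <K> ::= u u
  3  $ <G> u u  u u q q $  match u
  4  $ <G> u    u q q $    match u
  5  $ <G>      q q $      expand <G> ::= q <G>
Stack after step 5: $ <G> q (top = q).

q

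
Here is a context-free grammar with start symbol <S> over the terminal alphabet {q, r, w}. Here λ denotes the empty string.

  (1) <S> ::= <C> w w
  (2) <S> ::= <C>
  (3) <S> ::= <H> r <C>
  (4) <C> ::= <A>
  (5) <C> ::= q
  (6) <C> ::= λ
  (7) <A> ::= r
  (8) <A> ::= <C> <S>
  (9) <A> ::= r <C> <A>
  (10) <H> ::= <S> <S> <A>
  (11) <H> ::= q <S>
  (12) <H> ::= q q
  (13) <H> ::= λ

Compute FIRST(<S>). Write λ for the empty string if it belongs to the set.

FIRST(<S>) = {λ, q, r, w}  (via <C> w w, <C>, <H> r <C>)
FIRST(<C>) = {λ, q, r, w}  (via <A>)
FIRST(<A>) = {λ, q, r, w}  (via <C> <S>)
FIRST(<H>) = {λ, q, r, w}  (via <S> <S> <A>)

{λ, q, r, w}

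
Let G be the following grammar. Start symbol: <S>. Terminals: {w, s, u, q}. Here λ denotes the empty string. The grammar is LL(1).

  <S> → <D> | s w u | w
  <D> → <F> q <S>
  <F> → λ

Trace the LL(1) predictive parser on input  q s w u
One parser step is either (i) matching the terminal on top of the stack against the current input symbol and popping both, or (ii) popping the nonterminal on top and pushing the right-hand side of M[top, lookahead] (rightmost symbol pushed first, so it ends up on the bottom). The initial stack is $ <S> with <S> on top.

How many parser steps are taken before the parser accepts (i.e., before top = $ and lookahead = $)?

     Stack        Input      Action
  1  $ <S>        q s w u $  expand <S> → <D>
  2  $ <D>        q s w u $  expand <D> → <F> q <S>
  3  $ <S> q <F>  q s w u $  expand <F> → λ
  4  $ <S> q      q s w u $  match q
  5  $ <S>        s w u $    expand <S> → s w u
  6  $ u w s      s w u $    match s
  7  $ u w        w u $      match w
  8  $ u          u $        match u
Accept reached after 8 steps.

8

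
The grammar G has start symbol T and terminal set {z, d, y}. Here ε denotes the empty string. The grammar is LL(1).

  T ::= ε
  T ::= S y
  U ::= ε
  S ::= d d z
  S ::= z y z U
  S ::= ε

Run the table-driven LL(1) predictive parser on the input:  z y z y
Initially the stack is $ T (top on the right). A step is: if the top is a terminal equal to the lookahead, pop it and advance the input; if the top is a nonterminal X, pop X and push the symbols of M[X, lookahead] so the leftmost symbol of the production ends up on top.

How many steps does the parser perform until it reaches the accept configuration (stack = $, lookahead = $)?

     Stack        Input      Action
  1  $ T          z y z y $  expand T ::= S y
  2  $ y S        z y z y $  expand S ::= z y z U
  3  $ y U z y z  z y z y $  match z
  4  $ y U z y    y z y $    match y
  5  $ y U z      z y $      match z
  6  $ y U        y $        expand U ::= ε
  7  $ y          y $        match y
Accept reached after 7 steps.

7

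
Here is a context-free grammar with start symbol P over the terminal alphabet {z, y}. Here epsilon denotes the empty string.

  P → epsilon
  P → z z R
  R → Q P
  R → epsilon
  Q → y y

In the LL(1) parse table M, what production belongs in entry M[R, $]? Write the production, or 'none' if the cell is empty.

R → epsilon

FIRST(P): from P→epsilon we get {epsilon}; from P→z z R we get {z}. So FIRST(P) = {epsilon, z}.
FIRST(Q): from Q→y y we get {y}. So FIRST(Q) = {y}.
FIRST(R): from R→Q P we get {y}; from R→epsilon we get {epsilon}. So FIRST(R) = {epsilon, y}.
FOLLOW(P) includes $ since P is the start symbol.
FOLLOW(P): in R→Q P, the suffix after P is empty, so FOLLOW(P) ⊇ FOLLOW(R) = {$}. Thus FOLLOW(P) = {$}.
FOLLOW(R): in P→z z R, the suffix after R is empty, so FOLLOW(R) ⊇ FOLLOW(P) = {$}. Thus FOLLOW(R) = {$}.
For R → Q P: FIRST(Q P) = {y}, so it goes in M[R, t] for t ∈ {y}.
For R → epsilon: FIRST(epsilon) = {epsilon}, so it goes in M[R, t] for t ∈ {}; since epsilon ∈ FIRST, also for every t ∈ FOLLOW(R) = {$}.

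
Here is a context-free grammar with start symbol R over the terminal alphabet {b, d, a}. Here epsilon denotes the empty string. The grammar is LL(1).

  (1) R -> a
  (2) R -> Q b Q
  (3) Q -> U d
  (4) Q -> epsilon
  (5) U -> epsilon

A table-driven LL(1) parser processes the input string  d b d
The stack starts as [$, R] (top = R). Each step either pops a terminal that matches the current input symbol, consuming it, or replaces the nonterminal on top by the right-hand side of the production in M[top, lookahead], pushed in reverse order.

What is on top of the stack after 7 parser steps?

d

     Stack      Input    Action
  1  $ R        d b d $  expand R -> Q b Q
  2  $ Q b Q    d b d $  expand Q -> U d
  3  $ Q b d U  d b d $  expand U -> epsilon
  4  $ Q b d    d b d $  match d
  5  $ Q b      b d $    match b
  6  $ Q        d $      expand Q -> U d
  7  $ d U      d $      expand U -> epsilon
Stack after step 7: $ d (top = d).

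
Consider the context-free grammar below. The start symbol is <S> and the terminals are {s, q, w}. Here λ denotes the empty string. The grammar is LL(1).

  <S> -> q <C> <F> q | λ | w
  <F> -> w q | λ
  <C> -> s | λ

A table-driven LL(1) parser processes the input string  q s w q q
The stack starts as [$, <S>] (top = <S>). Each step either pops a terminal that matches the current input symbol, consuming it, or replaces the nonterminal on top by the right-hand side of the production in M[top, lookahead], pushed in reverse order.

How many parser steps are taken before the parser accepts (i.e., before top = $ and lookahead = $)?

     Stack          Input        Action
  1  $ <S>          q s w q q $  expand <S> -> q <C> <F> q
  2  $ q <F> <C> q  q s w q q $  match q
  3  $ q <F> <C>    s w q q $    expand <C> -> s
  4  $ q <F> s      s w q q $    match s
  5  $ q <F>        w q q $      expand <F> -> w q
  6  $ q q w        w q q $      match w
  7  $ q q          q q $        match q
  8  $ q            q $          match q
Accept reached after 8 steps.

8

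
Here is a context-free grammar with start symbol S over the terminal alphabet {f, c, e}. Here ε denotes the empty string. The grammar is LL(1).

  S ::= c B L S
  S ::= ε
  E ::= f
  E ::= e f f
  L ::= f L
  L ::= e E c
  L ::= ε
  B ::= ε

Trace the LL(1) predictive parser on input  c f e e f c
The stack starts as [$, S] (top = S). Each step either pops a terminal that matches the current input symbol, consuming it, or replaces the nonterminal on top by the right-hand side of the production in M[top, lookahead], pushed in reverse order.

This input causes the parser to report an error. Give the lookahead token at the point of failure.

c

step 1: stack=$ S  input=c f e e f c $  — expand S ::= c B L S
step 2: stack=$ S L B c  input=c f e e f c $  — match c
step 3: stack=$ S L B  input=f e e f c $  — expand B ::= ε
step 4: stack=$ S L  input=f e e f c $  — expand L ::= f L
step 5: stack=$ S L f  input=f e e f c $  — match f
step 6: stack=$ S L  input=e e f c $  — expand L ::= e E c
step 7: stack=$ S c E e  input=e e f c $  — match e
step 8: stack=$ S c E  input=e f c $  — expand E ::= e f f
step 9: stack=$ S c f f e  input=e f c $  — match e
step 10: stack=$ S c f f  input=f c $  — match f
step 11: stack=$ S c f  input=c $  — error: top is terminal f but lookahead is c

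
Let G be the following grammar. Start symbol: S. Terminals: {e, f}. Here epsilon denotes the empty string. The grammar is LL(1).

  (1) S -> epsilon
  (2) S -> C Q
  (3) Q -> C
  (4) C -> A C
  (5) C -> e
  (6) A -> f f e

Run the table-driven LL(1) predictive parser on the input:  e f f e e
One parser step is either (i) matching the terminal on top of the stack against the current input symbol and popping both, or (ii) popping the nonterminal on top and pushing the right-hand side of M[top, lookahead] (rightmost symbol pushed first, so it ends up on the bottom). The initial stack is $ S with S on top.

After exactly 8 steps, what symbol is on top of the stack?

     Stack      Input        Action
  1  $ S        e f f e e $  expand S -> C Q
  2  $ Q C      e f f e e $  expand C -> e
  3  $ Q e      e f f e e $  match e
  4  $ Q        f f e e $    expand Q -> C
  5  $ C        f f e e $    expand C -> A C
  6  $ C A      f f e e $    expand A -> f f e
  7  $ C e f f  f f e e $    match f
  8  $ C e f    f e e $      match f
Stack after step 8: $ C e (top = e).

e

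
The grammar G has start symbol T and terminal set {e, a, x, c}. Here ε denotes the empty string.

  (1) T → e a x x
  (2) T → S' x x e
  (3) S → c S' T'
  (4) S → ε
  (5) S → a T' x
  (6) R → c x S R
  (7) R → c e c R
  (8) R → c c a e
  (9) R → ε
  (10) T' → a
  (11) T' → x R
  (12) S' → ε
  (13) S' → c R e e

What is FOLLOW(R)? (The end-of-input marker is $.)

{c, e, x}

FIRST(S): from S→c S' T' we get {c}; from S→ε we get {ε}; from S→a T' x we get {a}. So FIRST(S) = {ε, a, c}.
FIRST(R): from R→c x S R we get {c}; from R→c e c R we get {c}; from R→c c a e we get {c}; from R→ε we get {ε}. So FIRST(R) = {ε, c}.
FIRST(T'): from T'→a we get {a}; from T'→x R we get {x}. So FIRST(T') = {a, x}.
FIRST(S'): from S'→ε we get {ε}; from S'→c R e e we get {c}. So FIRST(S') = {ε, c}.
FIRST(T): from T→e a x x we get {e}; from T→S' x x e we get {c, x}. So FIRST(T) = {c, e, x}.
FOLLOW(T) includes $ since T is the start symbol.
FOLLOW(T): T appears on no right-hand side. Thus FOLLOW(T) = {$}.
FOLLOW(S'): in T→S' x x e, S' is followed by x x e with FIRST {x}; in S→c S' T', S' is followed by T' with FIRST {a, x}. Thus FOLLOW(S') = {a, x}.
FOLLOW(S): in R→c x S R, S is followed by R with FIRST {ε, c}; in R→c x S R, the suffix after S is nullable, so FOLLOW(S) ⊇ FOLLOW(R) = {c, e, x}. Thus FOLLOW(S) = {c, e, x}.
FOLLOW(T'): in S→c S' T', the suffix after T' is empty, so FOLLOW(T') ⊇ FOLLOW(S) = {c, e, x}; in S→a T' x, T' is followed by x with FIRST {x}. Thus FOLLOW(T') = {c, e, x}.
FOLLOW(R): in R→c x S R, the suffix after R is empty (adds nothing new); in R→c e c R, the suffix after R is empty (adds nothing new); in T'→x R, the suffix after R is empty, so FOLLOW(R) ⊇ FOLLOW(T') = {c, e, x}; in S'→c R e e, R is followed by e e with FIRST {e}. Thus FOLLOW(R) = {c, e, x}.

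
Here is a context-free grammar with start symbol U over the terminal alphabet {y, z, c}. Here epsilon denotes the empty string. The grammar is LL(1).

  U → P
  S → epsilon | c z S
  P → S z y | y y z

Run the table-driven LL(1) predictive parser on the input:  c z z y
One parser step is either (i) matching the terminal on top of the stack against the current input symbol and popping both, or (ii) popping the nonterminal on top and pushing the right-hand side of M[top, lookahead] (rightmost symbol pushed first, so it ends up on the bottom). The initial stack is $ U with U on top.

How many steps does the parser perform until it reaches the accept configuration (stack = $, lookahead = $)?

8

step 1: stack=$ U  input=c z z y $  — expand U → P
step 2: stack=$ P  input=c z z y $  — expand P → S z y
step 3: stack=$ y z S  input=c z z y $  — expand S → c z S
step 4: stack=$ y z S z c  input=c z z y $  — match c
step 5: stack=$ y z S z  input=z z y $  — match z
step 6: stack=$ y z S  input=z y $  — expand S → epsilon
step 7: stack=$ y z  input=z y $  — match z
step 8: stack=$ y  input=y $  — match y
Accept reached after 8 steps.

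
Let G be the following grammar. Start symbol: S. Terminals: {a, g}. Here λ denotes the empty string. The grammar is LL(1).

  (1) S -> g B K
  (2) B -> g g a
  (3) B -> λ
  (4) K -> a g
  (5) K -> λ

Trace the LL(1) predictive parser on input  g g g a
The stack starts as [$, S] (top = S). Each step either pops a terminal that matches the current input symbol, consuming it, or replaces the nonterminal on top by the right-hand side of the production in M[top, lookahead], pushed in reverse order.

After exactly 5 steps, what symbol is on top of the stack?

     Stack      Input      Action
  1  $ S        g g g a $  expand S -> g B K
  2  $ K B g    g g g a $  match g
  3  $ K B      g g a $    expand B -> g g a
  4  $ K a g g  g g a $    match g
  5  $ K a g    g a $      match g
Stack after step 5: $ K a (top = a).

a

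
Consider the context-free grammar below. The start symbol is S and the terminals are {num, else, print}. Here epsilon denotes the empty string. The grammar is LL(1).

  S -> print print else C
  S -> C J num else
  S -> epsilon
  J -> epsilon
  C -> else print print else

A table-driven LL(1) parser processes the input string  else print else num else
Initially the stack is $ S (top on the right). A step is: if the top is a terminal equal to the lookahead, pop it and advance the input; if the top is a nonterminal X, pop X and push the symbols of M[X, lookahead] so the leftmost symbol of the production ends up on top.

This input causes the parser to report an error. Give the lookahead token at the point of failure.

else

step 1: stack=$ S  input=else print else num else $  — expand S -> C J num else
step 2: stack=$ else num J C  input=else print else num else $  — expand C -> else print print else
step 3: stack=$ else num J else print print else  input=else print else num else $  — match else
step 4: stack=$ else num J else print print  input=print else num else $  — match print
step 5: stack=$ else num J else print  input=else num else $  — error: top is terminal print but lookahead is else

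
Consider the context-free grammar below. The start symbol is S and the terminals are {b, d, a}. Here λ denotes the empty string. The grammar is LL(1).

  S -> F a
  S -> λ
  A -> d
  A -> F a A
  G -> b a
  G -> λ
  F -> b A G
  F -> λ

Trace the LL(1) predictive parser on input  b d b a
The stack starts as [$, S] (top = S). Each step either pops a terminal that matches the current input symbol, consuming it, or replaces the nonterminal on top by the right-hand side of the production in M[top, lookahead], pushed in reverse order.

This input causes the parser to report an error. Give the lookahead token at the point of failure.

step 1: stack=$ S  input=b d b a $  — expand S -> F a
step 2: stack=$ a F  input=b d b a $  — expand F -> b A G
step 3: stack=$ a G A b  input=b d b a $  — match b
step 4: stack=$ a G A  input=d b a $  — expand A -> d
step 5: stack=$ a G d  input=d b a $  — match d
step 6: stack=$ a G  input=b a $  — expand G -> b a
step 7: stack=$ a a b  input=b a $  — match b
step 8: stack=$ a a  input=a $  — match a
step 9: stack=$ a  input=$  — error: top is terminal a but lookahead is $

$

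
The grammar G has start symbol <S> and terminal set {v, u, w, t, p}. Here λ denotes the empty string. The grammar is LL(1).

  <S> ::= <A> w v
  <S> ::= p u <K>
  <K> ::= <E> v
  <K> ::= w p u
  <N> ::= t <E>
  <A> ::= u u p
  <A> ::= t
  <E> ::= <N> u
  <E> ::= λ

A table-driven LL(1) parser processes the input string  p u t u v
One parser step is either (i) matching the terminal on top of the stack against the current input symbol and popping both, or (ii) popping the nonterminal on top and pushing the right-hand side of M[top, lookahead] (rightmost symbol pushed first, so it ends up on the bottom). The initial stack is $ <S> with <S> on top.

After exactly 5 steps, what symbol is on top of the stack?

<N>

step 1: stack=$ <S>  input=p u t u v $  — expand <S> ::= p u <K>
step 2: stack=$ <K> u p  input=p u t u v $  — match p
step 3: stack=$ <K> u  input=u t u v $  — match u
step 4: stack=$ <K>  input=t u v $  — expand <K> ::= <E> v
step 5: stack=$ v <E>  input=t u v $  — expand <E> ::= <N> u
Stack after step 5: $ v u <N> (top = <N>).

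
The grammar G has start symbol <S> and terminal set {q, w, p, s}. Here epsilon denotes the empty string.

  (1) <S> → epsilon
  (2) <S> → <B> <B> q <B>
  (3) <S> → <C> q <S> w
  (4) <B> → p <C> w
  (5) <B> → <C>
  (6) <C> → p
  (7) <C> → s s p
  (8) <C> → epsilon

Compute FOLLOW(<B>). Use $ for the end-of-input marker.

FIRST(<C>): from <C>→p we get {p}; from <C>→s s p we get {s}; from <C>→epsilon we get {epsilon}. So FIRST(<C>) = {epsilon, p, s}.
FIRST(<B>): from <B>→p <C> w we get {p}; from <B>→<C> we get {epsilon, p, s}. So FIRST(<B>) = {epsilon, p, s}.
FIRST(<S>): from <S>→epsilon we get {epsilon}; from <S>→<B> <B> q <B> we get {p, q, s}; from <S>→<C> q <S> w we get {p, q, s}. So FIRST(<S>) = {epsilon, p, q, s}.
FOLLOW(<S>) includes $ since <S> is the start symbol.
FOLLOW(<S>): in <S>→<C> q <S> w, <S> is followed by w with FIRST {w}. Thus FOLLOW(<S>) = {$, w}.
FOLLOW(<B>): in <S>→<B> <B> q <B> (occurrence 1), <B> is followed by <B> q <B> with FIRST {p, q, s}; in <S>→<B> <B> q <B> (occurrence 2), <B> is followed by q <B> with FIRST {q}; in <S>→<B> <B> q <B> (occurrence 3), the suffix after <B> is empty, so FOLLOW(<B>) ⊇ FOLLOW(<S>) = {$, w}. Thus FOLLOW(<B>) = {$, p, q, s, w}.
FOLLOW(<C>): in <S>→<C> q <S> w, <C> is followed by q <S> w with FIRST {q}; in <B>→p <C> w, <C> is followed by w with FIRST {w}; in <B>→<C>, the suffix after <C> is empty, so FOLLOW(<C>) ⊇ FOLLOW(<B>) = {$, p, q, s, w}. Thus FOLLOW(<C>) = {$, p, q, s, w}.

{$, p, q, s, w}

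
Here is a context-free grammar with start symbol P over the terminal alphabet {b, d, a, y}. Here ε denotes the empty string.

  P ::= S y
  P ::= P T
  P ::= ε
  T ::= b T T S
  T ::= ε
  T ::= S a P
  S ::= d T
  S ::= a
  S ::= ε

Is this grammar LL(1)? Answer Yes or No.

No

FIRST(P) = {ε, a, b, d, y}
FIRST(T) = {ε, a, b, d}
FIRST(S) = {ε, a, d}
FOLLOW(P) = {$, a, b, d, y}
FOLLOW(T) = {$, a, b, d, y}
FOLLOW(S) = {$, a, b, d, y}
Cell M[P, $] receives both P ::= P T and P ::= ε — the grammar is not LL(1).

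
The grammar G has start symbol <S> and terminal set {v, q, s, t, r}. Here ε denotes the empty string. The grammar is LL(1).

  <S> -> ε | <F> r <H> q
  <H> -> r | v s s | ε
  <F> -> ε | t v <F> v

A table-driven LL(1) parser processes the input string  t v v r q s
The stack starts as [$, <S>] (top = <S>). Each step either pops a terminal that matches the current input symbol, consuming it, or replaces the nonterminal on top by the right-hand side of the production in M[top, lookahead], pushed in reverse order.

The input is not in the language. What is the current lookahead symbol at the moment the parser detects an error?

      Stack                Input          Action
   1  $ <S>                t v v r q s $  expand <S> -> <F> r <H> q
   2  $ q <H> r <F>        t v v r q s $  expand <F> -> t v <F> v
   3  $ q <H> r v <F> v t  t v v r q s $  match t
   4  $ q <H> r v <F> v    v v r q s $    match v
   5  $ q <H> r v <F>      v r q s $      expand <F> -> ε
   6  $ q <H> r v          v r q s $      match v
   7  $ q <H> r            r q s $        match r
   8  $ q <H>              q s $          expand <H> -> ε
   9  $ q                  q s $          match q
  10  $                    s $            error: stack empty but input remains

s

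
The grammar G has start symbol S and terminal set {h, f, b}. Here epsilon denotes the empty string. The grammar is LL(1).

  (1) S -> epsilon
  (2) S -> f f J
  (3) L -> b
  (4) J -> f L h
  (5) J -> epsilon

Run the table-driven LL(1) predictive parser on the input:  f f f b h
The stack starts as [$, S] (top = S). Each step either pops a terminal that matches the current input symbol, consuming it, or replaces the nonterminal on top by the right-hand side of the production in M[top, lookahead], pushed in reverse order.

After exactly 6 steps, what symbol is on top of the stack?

step 1: stack=$ S  input=f f f b h $  — expand S -> f f J
step 2: stack=$ J f f  input=f f f b h $  — match f
step 3: stack=$ J f  input=f f b h $  — match f
step 4: stack=$ J  input=f b h $  — expand J -> f L h
step 5: stack=$ h L f  input=f b h $  — match f
step 6: stack=$ h L  input=b h $  — expand L -> b
Stack after step 6: $ h b (top = b).

b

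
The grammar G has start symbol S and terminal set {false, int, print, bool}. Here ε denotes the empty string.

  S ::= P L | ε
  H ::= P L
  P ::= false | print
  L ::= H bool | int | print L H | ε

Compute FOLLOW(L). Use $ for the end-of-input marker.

{$, bool, false, print}

FIRST(P): from P::=false we get {false}; from P::=print we get {print}. So FIRST(P) = {false, print}.
FIRST(S): from S::=P L we get {false, print}; from S::=ε we get {ε}. So FIRST(S) = {ε, false, print}.
FIRST(H): from H::=P L we get {false, print}. So FIRST(H) = {false, print}.
FIRST(L): from L::=H bool we get {false, print}; from L::=int we get {int}; from L::=print L H we get {print}; from L::=ε we get {ε}. So FIRST(L) = {ε, false, int, print}.
FOLLOW(S) includes $ since S is the start symbol.
FOLLOW(S): S appears on no right-hand side. Thus FOLLOW(S) = {$}.
FOLLOW(H): in L::=H bool, H is followed by bool with FIRST {bool}; in L::=print L H, the suffix after H is empty, so FOLLOW(H) ⊇ FOLLOW(L) = {$, bool, false, print}. Thus FOLLOW(H) = {$, bool, false, print}.
FOLLOW(P): in S::=P L, P is followed by L with FIRST {ε, false, int, print}; in S::=P L, the suffix after P is nullable, so FOLLOW(P) ⊇ FOLLOW(S) = {$}; in H::=P L, P is followed by L with FIRST {ε, false, int, print}; in H::=P L, the suffix after P is nullable, so FOLLOW(P) ⊇ FOLLOW(H) = {$, bool, false, print}. Thus FOLLOW(P) = {$, bool, false, int, print}.
FOLLOW(L): in S::=P L, the suffix after L is empty, so FOLLOW(L) ⊇ FOLLOW(S) = {$}; in H::=P L, the suffix after L is empty, so FOLLOW(L) ⊇ FOLLOW(H) = {$, bool, false, print}; in L::=print L H, L is followed by H with FIRST {false, print}. Thus FOLLOW(L) = {$, bool, false, print}.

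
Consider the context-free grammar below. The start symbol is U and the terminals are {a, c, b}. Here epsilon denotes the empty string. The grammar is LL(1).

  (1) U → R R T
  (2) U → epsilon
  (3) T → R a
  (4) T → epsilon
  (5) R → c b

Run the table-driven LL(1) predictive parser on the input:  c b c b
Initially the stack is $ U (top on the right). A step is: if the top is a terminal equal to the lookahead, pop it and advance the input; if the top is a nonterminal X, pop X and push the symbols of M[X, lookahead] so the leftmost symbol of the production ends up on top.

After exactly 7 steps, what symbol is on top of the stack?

     Stack      Input      Action
  1  $ U        c b c b $  expand U → R R T
  2  $ T R R    c b c b $  expand R → c b
  3  $ T R b c  c b c b $  match c
  4  $ T R b    b c b $    match b
  5  $ T R      c b $      expand R → c b
  6  $ T b c    c b $      match c
  7  $ T b      b $        match b
Stack after step 7: $ T (top = T).

T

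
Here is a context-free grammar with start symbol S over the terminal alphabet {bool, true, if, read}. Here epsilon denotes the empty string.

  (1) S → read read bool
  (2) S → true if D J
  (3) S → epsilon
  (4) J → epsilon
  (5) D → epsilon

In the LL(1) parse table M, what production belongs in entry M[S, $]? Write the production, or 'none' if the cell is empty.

FIRST(S) = {epsilon, read, true}
FIRST(J) = {epsilon}
FIRST(D) = {epsilon}
FOLLOW(S) includes $ since S is the start symbol.
FOLLOW(S): S appears on no right-hand side. Thus FOLLOW(S) = {$}.
For S → read read bool: FIRST(read read bool) = {read}, so it goes in M[S, t] for t ∈ {read}.
For S → true if D J: FIRST(true if D J) = {true}, so it goes in M[S, t] for t ∈ {true}.
For S → epsilon: FIRST(epsilon) = {epsilon}, so it goes in M[S, t] for t ∈ {}; since epsilon ∈ FIRST, also for every t ∈ FOLLOW(S) = {$}.

S → epsilon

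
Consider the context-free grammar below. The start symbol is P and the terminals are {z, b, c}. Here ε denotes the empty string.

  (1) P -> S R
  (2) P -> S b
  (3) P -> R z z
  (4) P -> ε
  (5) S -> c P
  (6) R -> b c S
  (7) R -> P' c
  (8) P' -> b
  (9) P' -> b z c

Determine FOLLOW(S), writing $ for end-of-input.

FIRST(S): from S->c P we get {c}. So FIRST(S) = {c}.
FIRST(P'): from P'->b we get {b}; from P'->b z c we get {b}. So FIRST(P') = {b}.
FIRST(R): from R->b c S we get {b}; from R->P' c we get {b}. So FIRST(R) = {b}.
FIRST(P): from P->S R we get {c}; from P->S b we get {c}; from P->R z z we get {b}; from P->ε we get {ε}. So FIRST(P) = {ε, b, c}.
FOLLOW(P) includes $ since P is the start symbol.
FOLLOW(P'): in R->P' c, P' is followed by c with FIRST {c}. Thus FOLLOW(P') = {c}.
FOLLOW(P): in S->c P, the suffix after P is empty, so FOLLOW(P) ⊇ FOLLOW(S) = {$, b, z}. Thus FOLLOW(P) = {$, b, z}.
FOLLOW(R): in P->S R, the suffix after R is empty, so FOLLOW(R) ⊇ FOLLOW(P) = {$, b, z}; in P->R z z, R is followed by z z with FIRST {z}. Thus FOLLOW(R) = {$, b, z}.
FOLLOW(S): in P->S R, S is followed by R with FIRST {b}; in P->S b, S is followed by b with FIRST {b}; in R->b c S, the suffix after S is empty, so FOLLOW(S) ⊇ FOLLOW(R) = {$, b, z}. Thus FOLLOW(S) = {$, b, z}.

{$, b, z}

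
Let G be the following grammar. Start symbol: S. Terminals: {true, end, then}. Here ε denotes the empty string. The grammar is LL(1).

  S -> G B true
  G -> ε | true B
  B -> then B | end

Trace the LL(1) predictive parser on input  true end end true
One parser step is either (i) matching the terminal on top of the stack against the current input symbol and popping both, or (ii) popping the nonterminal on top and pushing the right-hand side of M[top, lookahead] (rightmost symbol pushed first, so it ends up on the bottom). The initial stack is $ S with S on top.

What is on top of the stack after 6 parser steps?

     Stack            Input                Action
  1  $ S              true end end true $  expand S -> G B true
  2  $ true B G       true end end true $  expand G -> true B
  3  $ true B B true  true end end true $  match true
  4  $ true B B       end end true $       expand B -> end
  5  $ true B end     end end true $       match end
  6  $ true B         end true $           expand B -> end
Stack after step 6: $ true end (top = end).

end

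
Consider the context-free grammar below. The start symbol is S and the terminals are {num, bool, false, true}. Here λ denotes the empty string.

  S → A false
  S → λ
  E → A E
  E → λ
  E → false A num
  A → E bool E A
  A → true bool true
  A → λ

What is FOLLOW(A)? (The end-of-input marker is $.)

FIRST(S) = {λ, bool, false, true}  (via A false)
FIRST(E) = {λ, bool, false, true}  (via A E)
FIRST(A) = {λ, bool, false, true}  (via E bool E A)
FOLLOW(S) includes $ since S is the start symbol.
FOLLOW(S): S appears on no right-hand side. Thus FOLLOW(S) = {$}.
FOLLOW(E): in E→A E, the suffix after E is empty (adds nothing new); in A→E bool E A (occurrence 1), E is followed by bool E A with FIRST {bool}; in A→E bool E A (occurrence 2), E is followed by A with FIRST {λ, bool, false, true}; in A→E bool E A (occurrence 2), the suffix after E is nullable, so FOLLOW(E) ⊇ FOLLOW(A) = {bool, false, num, true}. Thus FOLLOW(E) = {bool, false, num, true}.
FOLLOW(A): in S→A false, A is followed by false with FIRST {false}; in E→A E, A is followed by E with FIRST {λ, bool, false, true}; in E→A E, the suffix after A is nullable, so FOLLOW(A) ⊇ FOLLOW(E) = {bool, false, num, true}; in E→false A num, A is followed by num with FIRST {num}; in A→E bool E A, the suffix after A is empty (adds nothing new). Thus FOLLOW(A) = {bool, false, num, true}.

{bool, false, num, true}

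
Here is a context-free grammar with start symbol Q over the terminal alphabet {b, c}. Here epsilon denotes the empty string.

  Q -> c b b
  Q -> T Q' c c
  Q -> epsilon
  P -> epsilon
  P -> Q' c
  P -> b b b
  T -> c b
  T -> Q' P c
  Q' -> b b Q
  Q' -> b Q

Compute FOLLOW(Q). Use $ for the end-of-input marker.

{$, b, c}

FIRST(Q'): from Q'->b b Q we get {b}; from Q'->b Q we get {b}. So FIRST(Q') = {b}.
FIRST(P): from P->epsilon we get {epsilon}; from P->Q' c we get {b}; from P->b b b we get {b}. So FIRST(P) = {epsilon, b}.
FIRST(T): from T->c b we get {c}; from T->Q' P c we get {b}. So FIRST(T) = {b, c}.
FIRST(Q): from Q->c b b we get {c}; from Q->T Q' c c we get {b, c}; from Q->epsilon we get {epsilon}. So FIRST(Q) = {epsilon, b, c}.
FOLLOW(Q) includes $ since Q is the start symbol.
FOLLOW(P): in T->Q' P c, P is followed by c with FIRST {c}. Thus FOLLOW(P) = {c}.
FOLLOW(T): in Q->T Q' c c, T is followed by Q' c c with FIRST {b}. Thus FOLLOW(T) = {b}.
FOLLOW(Q'): in Q->T Q' c c, Q' is followed by c c with FIRST {c}; in P->Q' c, Q' is followed by c with FIRST {c}; in T->Q' P c, Q' is followed by P c with FIRST {b, c}. Thus FOLLOW(Q') = {b, c}.
FOLLOW(Q): in Q'->b b Q, the suffix after Q is empty, so FOLLOW(Q) ⊇ FOLLOW(Q') = {b, c}; in Q'->b Q, the suffix after Q is empty, so FOLLOW(Q) ⊇ FOLLOW(Q') = {b, c}. Thus FOLLOW(Q) = {$, b, c}.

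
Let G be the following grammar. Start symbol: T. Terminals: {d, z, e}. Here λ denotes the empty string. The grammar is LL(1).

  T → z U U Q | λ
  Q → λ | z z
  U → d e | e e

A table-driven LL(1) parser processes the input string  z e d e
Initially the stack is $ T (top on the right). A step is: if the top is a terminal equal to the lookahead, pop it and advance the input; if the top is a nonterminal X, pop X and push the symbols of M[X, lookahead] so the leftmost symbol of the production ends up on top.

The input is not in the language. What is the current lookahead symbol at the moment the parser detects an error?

     Stack      Input      Action
  1  $ T        z e d e $  expand T → z U U Q
  2  $ Q U U z  z e d e $  match z
  3  $ Q U U    e d e $    expand U → e e
  4  $ Q U e e  e d e $    match e
  5  $ Q U e    d e $      error: top is terminal e but lookahead is d

d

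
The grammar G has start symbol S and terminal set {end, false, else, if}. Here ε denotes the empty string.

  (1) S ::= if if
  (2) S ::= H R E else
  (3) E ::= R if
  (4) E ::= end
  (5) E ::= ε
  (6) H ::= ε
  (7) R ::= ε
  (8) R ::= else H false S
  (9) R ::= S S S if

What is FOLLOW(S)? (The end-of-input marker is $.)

FIRST(H): from H::=ε we get {ε}. So FIRST(H) = {ε}.
FIRST(S): from S::=if if we get {if}; from S::=H R E else we get {else, end, if}. So FIRST(S) = {else, end, if}.
FIRST(R): from R::=ε we get {ε}; from R::=else H false S we get {else}; from R::=S S S if we get {else, end, if}. So FIRST(R) = {ε, else, end, if}.
FIRST(E): from E::=R if we get {else, end, if}; from E::=end we get {end}; from E::=ε we get {ε}. So FIRST(E) = {ε, else, end, if}.
FOLLOW(S) includes $ since S is the start symbol.
FOLLOW(E): in S::=H R E else, E is followed by else with FIRST {else}. Thus FOLLOW(E) = {else}.
FOLLOW(H): in S::=H R E else, H is followed by R E else with FIRST {else, end, if}; in R::=else H false S, H is followed by false S with FIRST {false}. Thus FOLLOW(H) = {else, end, false, if}.
FOLLOW(R): in S::=H R E else, R is followed by E else with FIRST {else, end, if}; in E::=R if, R is followed by if with FIRST {if}. Thus FOLLOW(R) = {else, end, if}.
FOLLOW(S): in R::=else H false S, the suffix after S is empty, so FOLLOW(S) ⊇ FOLLOW(R) = {else, end, if}; in R::=S S S if (occurrence 1), S is followed by S S if with FIRST {else, end, if}; in R::=S S S if (occurrence 2), S is followed by S if with FIRST {else, end, if}; in R::=S S S if (occurrence 3), S is followed by if with FIRST {if}. Thus FOLLOW(S) = {$, else, end, if}.

{$, else, end, if}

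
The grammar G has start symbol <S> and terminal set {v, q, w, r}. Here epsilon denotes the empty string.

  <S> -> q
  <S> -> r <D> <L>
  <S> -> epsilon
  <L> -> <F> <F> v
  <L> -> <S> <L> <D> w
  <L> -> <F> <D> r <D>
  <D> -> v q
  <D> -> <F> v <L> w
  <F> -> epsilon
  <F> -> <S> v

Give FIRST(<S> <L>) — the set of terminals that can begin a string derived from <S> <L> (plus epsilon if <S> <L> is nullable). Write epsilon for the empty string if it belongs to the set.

{q, r, v}

FIRST(<S>) = {epsilon, q, r}
FIRST(<F>) = {epsilon, q, r, v}  (via <S> v)
FIRST(<D>) = {q, r, v}  (via <F> v <L> w)
FIRST(<L>) = {q, r, v}  (via <F> <F> v, <S> <L> <D> w, <F> <D> r <D>)
FIRST(<S> <L>): take FIRST of each symbol in turn, carrying on past any symbol whose FIRST contains epsilon; result {q, r, v}.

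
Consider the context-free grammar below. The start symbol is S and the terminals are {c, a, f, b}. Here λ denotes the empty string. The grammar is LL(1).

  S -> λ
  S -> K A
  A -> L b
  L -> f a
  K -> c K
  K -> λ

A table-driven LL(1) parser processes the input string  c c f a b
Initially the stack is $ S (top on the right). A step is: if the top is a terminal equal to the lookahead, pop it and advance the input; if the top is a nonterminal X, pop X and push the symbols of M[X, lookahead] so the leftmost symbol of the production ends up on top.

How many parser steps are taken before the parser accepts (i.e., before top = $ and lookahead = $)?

step 1: stack=$ S  input=c c f a b $  — expand S -> K A
step 2: stack=$ A K  input=c c f a b $  — expand K -> c K
step 3: stack=$ A K c  input=c c f a b $  — match c
step 4: stack=$ A K  input=c f a b $  — expand K -> c K
step 5: stack=$ A K c  input=c f a b $  — match c
step 6: stack=$ A K  input=f a b $  — expand K -> λ
step 7: stack=$ A  input=f a b $  — expand A -> L b
step 8: stack=$ b L  input=f a b $  — expand L -> f a
step 9: stack=$ b a f  input=f a b $  — match f
step 10: stack=$ b a  input=a b $  — match a
step 11: stack=$ b  input=b $  — match b
Accept reached after 11 steps.

11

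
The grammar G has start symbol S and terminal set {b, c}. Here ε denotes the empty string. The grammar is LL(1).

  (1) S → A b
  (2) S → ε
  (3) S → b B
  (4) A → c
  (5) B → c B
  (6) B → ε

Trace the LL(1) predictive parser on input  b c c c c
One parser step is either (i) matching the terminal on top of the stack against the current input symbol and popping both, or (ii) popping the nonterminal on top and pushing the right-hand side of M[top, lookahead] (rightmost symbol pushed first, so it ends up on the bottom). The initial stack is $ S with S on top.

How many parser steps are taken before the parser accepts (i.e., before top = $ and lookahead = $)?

      Stack  Input        Action
   1  $ S    b c c c c $  expand S → b B
   2  $ B b  b c c c c $  match b
   3  $ B    c c c c $    expand B → c B
   4  $ B c  c c c c $    match c
   5  $ B    c c c $      expand B → c B
   6  $ B c  c c c $      match c
   7  $ B    c c $        expand B → c B
   8  $ B c  c c $        match c
   9  $ B    c $          expand B → c B
  10  $ B c  c $          match c
  11  $ B    $            expand B → ε
Accept reached after 11 steps.

11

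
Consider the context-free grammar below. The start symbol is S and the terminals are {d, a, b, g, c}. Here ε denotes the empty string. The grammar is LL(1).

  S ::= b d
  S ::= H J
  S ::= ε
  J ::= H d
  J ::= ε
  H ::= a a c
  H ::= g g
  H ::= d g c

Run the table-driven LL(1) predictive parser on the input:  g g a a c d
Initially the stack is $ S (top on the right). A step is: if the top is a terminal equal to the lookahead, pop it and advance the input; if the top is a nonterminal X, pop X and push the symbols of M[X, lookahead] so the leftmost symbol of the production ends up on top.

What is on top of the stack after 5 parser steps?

step 1: stack=$ S  input=g g a a c d $  — expand S ::= H J
step 2: stack=$ J H  input=g g a a c d $  — expand H ::= g g
step 3: stack=$ J g g  input=g g a a c d $  — match g
step 4: stack=$ J g  input=g a a c d $  — match g
step 5: stack=$ J  input=a a c d $  — expand J ::= H d
Stack after step 5: $ d H (top = H).

H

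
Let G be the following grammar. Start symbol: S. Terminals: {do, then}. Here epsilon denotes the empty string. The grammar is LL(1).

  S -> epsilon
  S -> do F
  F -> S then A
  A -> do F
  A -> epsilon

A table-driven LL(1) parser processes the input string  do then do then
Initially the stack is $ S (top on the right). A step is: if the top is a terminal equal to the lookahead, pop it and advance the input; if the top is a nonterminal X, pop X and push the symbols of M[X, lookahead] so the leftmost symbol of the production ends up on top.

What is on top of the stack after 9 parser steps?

step 1: stack=$ S  input=do then do then $  — expand S -> do F
step 2: stack=$ F do  input=do then do then $  — match do
step 3: stack=$ F  input=then do then $  — expand F -> S then A
step 4: stack=$ A then S  input=then do then $  — expand S -> epsilon
step 5: stack=$ A then  input=then do then $  — match then
step 6: stack=$ A  input=do then $  — expand A -> do F
step 7: stack=$ F do  input=do then $  — match do
step 8: stack=$ F  input=then $  — expand F -> S then A
step 9: stack=$ A then S  input=then $  — expand S -> epsilon
Stack after step 9: $ A then (top = then).

then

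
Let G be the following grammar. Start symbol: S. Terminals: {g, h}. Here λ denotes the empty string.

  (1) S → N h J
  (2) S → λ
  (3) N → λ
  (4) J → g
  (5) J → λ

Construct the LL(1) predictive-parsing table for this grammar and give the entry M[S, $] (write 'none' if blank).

FIRST(N) = {λ}
FIRST(J) = {λ, g}
FIRST(S) = {λ, h}  (via N h J)
FOLLOW(S) includes $ since S is the start symbol.
FOLLOW(S): S appears on no right-hand side. Thus FOLLOW(S) = {$}.
For S → N h J: FIRST(N h J) = {h}, so it goes in M[S, t] for t ∈ {h}.
For S → λ: FIRST(λ) = {λ}, so it goes in M[S, t] for t ∈ {}; since λ ∈ FIRST, also for every t ∈ FOLLOW(S) = {$}.

S → λ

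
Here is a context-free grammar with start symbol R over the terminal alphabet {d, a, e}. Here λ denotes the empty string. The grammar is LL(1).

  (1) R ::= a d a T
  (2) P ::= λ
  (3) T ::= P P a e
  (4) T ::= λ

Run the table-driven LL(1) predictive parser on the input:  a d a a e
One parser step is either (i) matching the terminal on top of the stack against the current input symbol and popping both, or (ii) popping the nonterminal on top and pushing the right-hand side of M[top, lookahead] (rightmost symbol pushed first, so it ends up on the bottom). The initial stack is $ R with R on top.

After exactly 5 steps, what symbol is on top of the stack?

     Stack      Input        Action
  1  $ R        a d a a e $  expand R ::= a d a T
  2  $ T a d a  a d a a e $  match a
  3  $ T a d    d a a e $    match d
  4  $ T a      a a e $      match a
  5  $ T        a e $        expand T ::= P P a e
Stack after step 5: $ e a P P (top = P).

P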